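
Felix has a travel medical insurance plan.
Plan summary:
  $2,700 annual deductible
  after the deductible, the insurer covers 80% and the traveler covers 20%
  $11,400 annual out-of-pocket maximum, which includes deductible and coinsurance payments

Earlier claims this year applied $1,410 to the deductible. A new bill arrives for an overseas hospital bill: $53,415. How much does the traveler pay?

$9,990

Deductible still to meet: $2,700 − $1,410 = $1,290.
The remaining $52,125 (= $53,415 − $1,290) moves to coinsurance.
Traveler's 20% share of $52,125 is $10,425.
That puts the traveler's cost at $1,290 + $10,425 = $11,715 before any cap.
Adding $11,715 to the $1,410 already spent would give $13,125, which exceeds the $11,400 cap; the traveler pays just $11,400 − $1,410 = $9,990.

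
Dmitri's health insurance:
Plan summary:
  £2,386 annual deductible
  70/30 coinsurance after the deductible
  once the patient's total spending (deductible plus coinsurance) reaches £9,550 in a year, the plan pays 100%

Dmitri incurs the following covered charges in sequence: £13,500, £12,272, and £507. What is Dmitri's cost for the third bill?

£148.20

Claim 1 — £13,500: £2,386 finishes the deductible; £11,114 goes to coinsurance; coinsurance £11,114 × 30% = £3,334.20. Cost to patient: £5,720.20. OOP to date £5,720.20.
Claim 2 — £12,272: deductible already satisfied, so patient's share is 30% × £12,272 = £3,681.60. Patient pays £3,681.60; OOP now £9,401.80.
Claim 3 — £507: 30% coinsurance on £507 = £152.10. Adding that to £9,401.80 gives £9,553.90, past the £9,550 cap; patient pays only £9,550 − £9,401.80 = £148.20.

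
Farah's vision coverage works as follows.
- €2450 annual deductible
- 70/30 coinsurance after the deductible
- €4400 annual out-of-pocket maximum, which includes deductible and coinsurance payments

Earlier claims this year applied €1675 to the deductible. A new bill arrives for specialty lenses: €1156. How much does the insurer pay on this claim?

€1675 of the €2450 deductible is already met, leaving €775.
After the €775 deductible portion, €1156 − €775 = €381 is subject to coinsurance.
Member's 30% share of €381 is €114.30.
Member responsibility before any cap: €775 + €114.30 = €889.30.
Year-to-date out-of-pocket becomes €1675 + €889.30 = €2564.30, still under the €4400 maximum, so no cap applies.
Insurer pays the balance: €1156 − €889.30 = €266.70.

€266.70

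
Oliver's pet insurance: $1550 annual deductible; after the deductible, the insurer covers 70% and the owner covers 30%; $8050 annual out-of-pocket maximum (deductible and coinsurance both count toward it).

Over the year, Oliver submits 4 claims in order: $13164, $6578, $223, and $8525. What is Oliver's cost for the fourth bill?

$975.50

Claim 1 — $13164: $1550 finishes the deductible; $11614 goes to coinsurance; owner's 30% is $3484.20. Owner pays $5034.20; OOP now $5034.20.
Claim 2 — $6578: 30% coinsurance on $6578 = $1973.40. Owner owes $1973.40 (running OOP $7007.60).
Claim 3 — $223: deductible already satisfied, so owner's share is 30% × $223 = $66.90. Cost to owner: $66.90. OOP to date $7074.50.
Claim 4 — $8525: 30% coinsurance on $8525 = $2557.50. That would push OOP to $9632, over the $8050 cap, so owner pays $8050 − $7074.50 = $975.50.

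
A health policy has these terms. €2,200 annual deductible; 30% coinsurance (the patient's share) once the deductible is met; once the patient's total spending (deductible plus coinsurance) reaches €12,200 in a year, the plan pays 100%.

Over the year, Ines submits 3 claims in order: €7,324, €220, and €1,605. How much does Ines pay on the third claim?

€481.50

Bill 1, €7,324: €2,200 to deductible, leaving €5,124; patient's 30% is €1,537.20. Cost to patient: €3,737.20. OOP to date €3,737.20.
Bill 2, €220: deductible already satisfied, so patient's share is 30% × €220 = €66. Patient owes €66 (running OOP €3,803.20).
Bill 3, €1,605: deductible met; 30% of €1,605 = €481.50. Patient owes €481.50 (running OOP €4,284.70).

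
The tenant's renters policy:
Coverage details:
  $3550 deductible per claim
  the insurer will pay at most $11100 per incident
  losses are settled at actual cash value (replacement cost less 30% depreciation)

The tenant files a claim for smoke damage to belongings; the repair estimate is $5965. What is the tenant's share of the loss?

At 30% depreciation, ACV = $5965 − $1789.50 = $4175.50.
Less the $3550 deductible: $4175.50 − $3550 = $625.50.
$625.50 ≤ $11100, so the limit doesn't bind; insurer pays $625.50.
Tenant's share is the uncovered remainder: $5965 − $625.50 = $5339.50.

$5339.50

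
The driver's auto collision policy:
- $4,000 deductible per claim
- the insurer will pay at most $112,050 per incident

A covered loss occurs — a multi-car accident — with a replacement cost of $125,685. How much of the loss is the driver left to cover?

$13,635

After the deductible, $125,685 − $4,000 = $121,685 remains.
Since $121,685 > $112,050, the payout is capped at $112,050.
Out of pocket: $125,685 − $112,050 = $13,635.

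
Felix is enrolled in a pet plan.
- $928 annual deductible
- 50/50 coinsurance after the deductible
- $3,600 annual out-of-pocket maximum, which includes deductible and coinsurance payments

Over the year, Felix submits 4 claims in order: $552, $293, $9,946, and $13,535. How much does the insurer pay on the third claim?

Claim 1 ($552): all of it applies to the deductible. Owner pays $552; OOP now $552. Plan pays $552 − $552 = $0.
Claim 2 ($293): all of it applies to the deductible. Owner pays $293; OOP now $845. Insurer: $293 − $293 = $0.
Claim 3 ($9,946): deductible takes $83, $9,863 remains; owner's 50% is $4,931.50. Claim cost before the cap: $83 + $4,931.50 = $5,014.50. Adding that to $845 gives $5,859.50, past the $3,600 cap; owner pays only $3,600 − $845 = $2,755. Insurer: $9,946 − $2,755 = $7,191.

$7,191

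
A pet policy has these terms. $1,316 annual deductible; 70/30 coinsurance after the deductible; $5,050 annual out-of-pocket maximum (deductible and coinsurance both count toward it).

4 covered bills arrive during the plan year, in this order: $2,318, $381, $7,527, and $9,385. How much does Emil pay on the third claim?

$2,258.10

Bill 1, $2,318: $1,316 to deductible, leaving $1,002; owner's 30% is $300.60. Owner pays $1,616.60; OOP now $1,616.60.
Bill 2, $381: 30% coinsurance on $381 = $114.30. Owner pays $114.30; OOP now $1,730.90.
Bill 3, $7,527: deductible met; 30% of $7,527 = $2,258.10. Cost to owner: $2,258.10. OOP to date $3,989.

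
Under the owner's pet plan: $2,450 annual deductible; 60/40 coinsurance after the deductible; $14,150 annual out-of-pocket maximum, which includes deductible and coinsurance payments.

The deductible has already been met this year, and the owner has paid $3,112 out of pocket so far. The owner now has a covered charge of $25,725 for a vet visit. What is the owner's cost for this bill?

$10,290

The deductible is already satisfied, so the full bill goes to coinsurance.
40% of $25,725 = $10,290 falls to the owner.
Year-to-date out-of-pocket becomes $3,112 + $10,290 = $13,402, still under the $14,150 maximum, so no cap applies.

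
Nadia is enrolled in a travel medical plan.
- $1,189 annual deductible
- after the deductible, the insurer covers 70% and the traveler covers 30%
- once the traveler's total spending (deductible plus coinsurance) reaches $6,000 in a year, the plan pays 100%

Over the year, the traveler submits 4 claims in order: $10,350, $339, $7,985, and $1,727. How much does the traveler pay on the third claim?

#1 ($10,350): $1,189 finishes the deductible; $9,161 goes to coinsurance; coinsurance $9,161 × 30% = $2,748.30. Traveler owes $3,937.30 (running OOP $3,937.30).
#2 ($339): 30% coinsurance on $339 = $101.70. Cost to traveler: $101.70. OOP to date $4,039.
#3 ($7,985): 30% coinsurance on $7,985 = $2,395.50. That would push OOP to $6,434.50, over the $6,000 cap, so traveler pays $6,000 − $4,039 = $1,961.

$1,961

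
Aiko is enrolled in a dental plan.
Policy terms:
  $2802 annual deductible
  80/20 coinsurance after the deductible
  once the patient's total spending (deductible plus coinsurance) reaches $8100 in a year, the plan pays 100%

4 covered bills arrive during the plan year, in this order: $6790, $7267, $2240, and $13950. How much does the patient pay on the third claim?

$448

Claim 1 — $6790: $2802 finishes the deductible; $3988 goes to coinsurance; coinsurance $3988 × 20% = $797.60. Patient owes $3599.60 (running OOP $3599.60).
Claim 2 — $7267: 20% coinsurance on $7267 = $1453.40. Cost to patient: $1453.40. OOP to date $5053.
Claim 3 — $2240: deductible already satisfied, so patient's share is 20% × $2240 = $448. Patient pays $448; OOP now $5501.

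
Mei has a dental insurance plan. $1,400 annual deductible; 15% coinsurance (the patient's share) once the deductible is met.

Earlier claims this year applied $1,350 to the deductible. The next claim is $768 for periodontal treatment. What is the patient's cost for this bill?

$157.70

$1,350 of the $1,400 deductible is already met, leaving $50.
That leaves $768 − $50 = $718 for coinsurance.
Coinsurance: $718 × 15% = $107.70.
So the patient owes $50 + $107.70 = $157.70.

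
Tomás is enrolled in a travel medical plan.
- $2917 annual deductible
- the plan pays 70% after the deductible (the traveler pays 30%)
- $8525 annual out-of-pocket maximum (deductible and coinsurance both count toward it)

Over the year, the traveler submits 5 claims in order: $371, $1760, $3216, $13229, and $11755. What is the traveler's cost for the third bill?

$1515

Claim 1 — $371: all of it applies to the deductible. Traveler owes $371 (running OOP $371).
Claim 2 — $1760: all of it applies to the deductible. Traveler pays $1760; OOP now $2131.
Claim 3 — $3216: $786 to deductible, leaving $2430; 30% of $2430 = $729. Traveler owes $1515 (running OOP $3646).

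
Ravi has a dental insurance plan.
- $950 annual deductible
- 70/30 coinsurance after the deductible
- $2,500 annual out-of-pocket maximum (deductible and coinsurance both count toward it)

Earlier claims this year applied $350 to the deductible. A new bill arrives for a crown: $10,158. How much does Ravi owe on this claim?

$350 of the $950 deductible is already met, leaving $600.
After the $600 deductible portion, $10,158 − $600 = $9,558 is subject to coinsurance.
30% of $9,558 = $2,867.40 falls to the patient.
Patient responsibility before any cap: $600 + $2,867.40 = $3,467.40.
Adding $3,467.40 to the $350 already spent would give $3,817.40, which exceeds the $2,500 cap; the patient pays just $2,500 − $350 = $2,150.

$2,150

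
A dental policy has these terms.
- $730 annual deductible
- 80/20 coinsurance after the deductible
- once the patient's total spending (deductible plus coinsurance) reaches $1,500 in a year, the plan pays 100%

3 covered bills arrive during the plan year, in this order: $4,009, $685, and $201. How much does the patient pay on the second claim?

Claim 1 ($4,009): $730 finishes the deductible; $3,279 goes to coinsurance; coinsurance $3,279 × 20% = $655.80. Cost to patient: $1,385.80. OOP to date $1,385.80.
Claim 2 ($685): 20% coinsurance on $685 = $137. Adding that to $1,385.80 gives $1,522.80, past the $1,500 cap; patient pays only $1,500 − $1,385.80 = $114.20.

$114.20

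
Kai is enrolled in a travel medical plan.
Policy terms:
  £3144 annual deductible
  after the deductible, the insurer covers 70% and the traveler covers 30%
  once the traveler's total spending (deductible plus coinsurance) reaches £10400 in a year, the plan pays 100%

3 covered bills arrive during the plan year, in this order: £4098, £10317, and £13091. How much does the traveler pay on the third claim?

Claim 1 (£4098): £3144 to deductible, leaving £954; 30% of £954 = £286.20. Traveler owes £3430.20 (running OOP £3430.20).
Claim 2 (£10317): 30% coinsurance on £10317 = £3095.10. Traveler pays £3095.10; OOP now £6525.30.
Claim 3 (£13091): deductible met; 30% of £13091 = £3927.30. That would push OOP to £10452.60, over the £10400 cap, so traveler pays £10400 − £6525.30 = £3874.70.

£3874.70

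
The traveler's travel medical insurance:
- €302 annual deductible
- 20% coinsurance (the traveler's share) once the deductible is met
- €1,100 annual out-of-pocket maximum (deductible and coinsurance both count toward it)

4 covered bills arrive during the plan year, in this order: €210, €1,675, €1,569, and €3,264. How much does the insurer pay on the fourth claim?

Bill 1, €210: fully absorbed by the deductible. Traveler pays €210; OOP now €210. Plan pays €210 − €210 = €0.
Bill 2, €1,675: deductible takes €92, €1,583 remains; traveler's 20% is €316.60. Traveler pays €408.60; OOP now €618.60. Insurer: €1,675 − €408.60 = €1,266.40.
Bill 3, €1,569: deductible met; 20% of €1,569 = €313.80. Traveler pays €313.80; OOP now €932.40. Plan pays €1,569 − €313.80 = €1,255.20.
Bill 4, €3,264: 20% coinsurance on €3,264 = €652.80. Adding that to €932.40 gives €1,585.20, past the €1,100 cap; traveler pays only €1,100 − €932.40 = €167.60. Plan pays €3,264 − €167.60 = €3,096.40.

€3,096.40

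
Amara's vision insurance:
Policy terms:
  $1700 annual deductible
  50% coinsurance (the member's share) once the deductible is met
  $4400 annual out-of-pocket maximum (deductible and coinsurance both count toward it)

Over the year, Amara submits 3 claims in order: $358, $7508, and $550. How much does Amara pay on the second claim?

#1 ($358): all of it applies to the deductible. Cost to member: $358. OOP to date $358.
#2 ($7508): deductible takes $1342, $6166 remains; 50% of $6166 = $3083. Claim cost before the cap: $1342 + $3083 = $4425. That would push OOP to $4783, over the $4400 cap, so member pays $4400 − $358 = $4042.

$4042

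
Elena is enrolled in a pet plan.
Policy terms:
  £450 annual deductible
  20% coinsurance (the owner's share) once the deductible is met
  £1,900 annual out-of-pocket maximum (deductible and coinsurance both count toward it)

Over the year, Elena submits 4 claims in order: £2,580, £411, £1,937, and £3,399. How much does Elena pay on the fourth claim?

Bill 1, £2,580: deductible takes £450, £2,130 remains; owner's 20% is £426. Owner owes £876 (running OOP £876).
Bill 2, £411: deductible met; 20% of £411 = £82.20. Owner pays £82.20; OOP now £958.20.
Bill 3, £1,937: 20% coinsurance on £1,937 = £387.40. Cost to owner: £387.40. OOP to date £1,345.60.
Bill 4, £3,399: deductible met; 20% of £3,399 = £679.80. Adding that to £1,345.60 gives £2,025.40, past the £1,900 cap; owner pays only £1,900 − £1,345.60 = £554.40.

£554.40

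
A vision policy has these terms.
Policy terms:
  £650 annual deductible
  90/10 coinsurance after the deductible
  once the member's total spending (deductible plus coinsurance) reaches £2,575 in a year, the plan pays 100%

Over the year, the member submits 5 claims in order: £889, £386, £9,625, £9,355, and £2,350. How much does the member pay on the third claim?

£962.50

#1 (£889): £650 to deductible, leaving £239; member's 10% is £23.90. Member owes £673.90 (running OOP £673.90).
#2 (£386): 10% coinsurance on £386 = £38.60. Member pays £38.60; OOP now £712.50.
#3 (£9,625): deductible met; 10% of £9,625 = £962.50. Cost to member: £962.50. OOP to date £1,675.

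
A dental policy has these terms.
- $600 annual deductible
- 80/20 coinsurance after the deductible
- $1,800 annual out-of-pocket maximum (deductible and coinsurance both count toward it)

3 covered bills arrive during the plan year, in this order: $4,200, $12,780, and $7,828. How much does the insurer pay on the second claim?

$12,300

Claim 1 ($4,200): $600 finishes the deductible; $3,600 goes to coinsurance; coinsurance $3,600 × 20% = $720. Patient owes $1,320 (running OOP $1,320). Insurer: $4,200 − $1,320 = $2,880.
Claim 2 ($12,780): deductible met; 20% of $12,780 = $2,556. That would push OOP to $3,876, over the $1,800 cap, so patient pays $1,800 − $1,320 = $480. Insurer: $12,780 − $480 = $12,300.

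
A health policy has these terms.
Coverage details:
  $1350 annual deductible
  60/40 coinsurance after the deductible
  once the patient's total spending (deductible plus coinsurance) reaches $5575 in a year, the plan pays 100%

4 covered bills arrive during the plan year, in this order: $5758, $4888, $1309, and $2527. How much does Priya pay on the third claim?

Claim 1 ($5758): $1350 finishes the deductible; $4408 goes to coinsurance; 40% of $4408 = $1763.20. Cost to patient: $3113.20. OOP to date $3113.20.
Claim 2 ($4888): 40% coinsurance on $4888 = $1955.20. Patient pays $1955.20; OOP now $5068.40.
Claim 3 ($1309): 40% coinsurance on $1309 = $523.60. Adding that to $5068.40 gives $5592, past the $5575 cap; patient pays only $5575 − $5068.40 = $506.60.

$506.60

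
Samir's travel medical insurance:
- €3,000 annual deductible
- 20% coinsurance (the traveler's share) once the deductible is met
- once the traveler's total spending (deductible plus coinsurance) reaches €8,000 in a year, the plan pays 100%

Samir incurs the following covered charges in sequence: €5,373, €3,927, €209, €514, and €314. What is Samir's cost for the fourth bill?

Claim 1 — €5,373: €3,000 to deductible, leaving €2,373; coinsurance €2,373 × 20% = €474.60. Traveler pays €3,474.60; OOP now €3,474.60.
Claim 2 — €3,927: deductible already satisfied, so traveler's share is 20% × €3,927 = €785.40. Cost to traveler: €785.40. OOP to date €4,260.
Claim 3 — €209: deductible met; 20% of €209 = €41.80. Traveler pays €41.80; OOP now €4,301.80.
Claim 4 — €514: deductible met; 20% of €514 = €102.80. Traveler pays €102.80; OOP now €4,404.60.

€102.80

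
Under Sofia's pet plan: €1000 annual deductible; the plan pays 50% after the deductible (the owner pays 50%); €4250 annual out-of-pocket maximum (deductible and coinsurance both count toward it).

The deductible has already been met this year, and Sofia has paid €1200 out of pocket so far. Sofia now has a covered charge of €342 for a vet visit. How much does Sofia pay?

The deductible is already satisfied, so the full bill goes to coinsurance.
Owner's 50% share of €342 is €171.
Cumulative spending €1200 + €171 = €1371 stays under the €4250 maximum.

€171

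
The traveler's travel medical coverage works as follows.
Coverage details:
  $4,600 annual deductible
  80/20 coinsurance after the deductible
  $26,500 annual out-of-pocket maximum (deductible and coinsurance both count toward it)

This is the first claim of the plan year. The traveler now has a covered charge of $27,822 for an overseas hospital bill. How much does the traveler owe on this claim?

Deductible not yet touched, so the first $4,600 of the bill goes to the deductible.
That leaves $27,822 − $4,600 = $23,222 for coinsurance.
20% of $23,222 = $4,644.40 falls to the traveler.
Traveler responsibility before any cap: $4,600 + $4,644.40 = $9,244.40.
Total out-of-pocket so far would be $0 + $9,244.40 = $9,244.40, below the $26,500 cap — no reduction.

$9,244.40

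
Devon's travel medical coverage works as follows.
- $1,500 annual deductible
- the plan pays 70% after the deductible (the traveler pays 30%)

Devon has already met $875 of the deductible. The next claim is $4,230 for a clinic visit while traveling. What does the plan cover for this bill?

Remaining deductible: $1,500 − $875 = $625.
After the $625 deductible portion, $4,230 − $625 = $3,605 is subject to coinsurance.
Traveler's 30% share of $3,605 is $1,081.50.
So the traveler owes $625 + $1,081.50 = $1,706.50.
The insurer covers the remainder: $4,230 − $1,706.50 = $2,523.50.

$2,523.50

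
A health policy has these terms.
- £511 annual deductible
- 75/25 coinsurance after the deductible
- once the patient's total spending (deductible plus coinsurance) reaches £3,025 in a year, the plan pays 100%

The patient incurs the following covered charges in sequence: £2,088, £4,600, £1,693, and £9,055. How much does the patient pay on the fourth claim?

£546.50

Claim 1 (£2,088): £511 finishes the deductible; £1,577 goes to coinsurance; coinsurance £1,577 × 25% = £394.25. Patient owes £905.25 (running OOP £905.25).
Claim 2 (£4,600): 25% coinsurance on £4,600 = £1,150. Cost to patient: £1,150. OOP to date £2,055.25.
Claim 3 (£1,693): deductible met; 25% of £1,693 = £423.25. Patient owes £423.25 (running OOP £2,478.50).
Claim 4 (£9,055): deductible already satisfied, so patient's share is 25% × £9,055 = £2,263.75. That would push OOP to £4,742.25, over the £3,025 cap, so patient pays £3,025 − £2,478.50 = £546.50.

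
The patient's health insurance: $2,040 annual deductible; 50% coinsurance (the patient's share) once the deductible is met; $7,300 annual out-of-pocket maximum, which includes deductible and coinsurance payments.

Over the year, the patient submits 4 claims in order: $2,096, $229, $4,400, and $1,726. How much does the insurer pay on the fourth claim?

$863

#1 ($2,096): $2,040 to deductible, leaving $56; 50% of $56 = $28. Patient pays $2,068; OOP now $2,068. Plan pays $2,096 − $2,068 = $28.
#2 ($229): deductible already satisfied, so patient's share is 50% × $229 = $114.50. Cost to patient: $114.50. OOP to date $2,182.50. Insurer: $229 − $114.50 = $114.50.
#3 ($4,400): deductible already satisfied, so patient's share is 50% × $4,400 = $2,200. Cost to patient: $2,200. OOP to date $4,382.50. Insurer: $4,400 − $2,200 = $2,200.
#4 ($1,726): deductible already satisfied, so patient's share is 50% × $1,726 = $863. Patient owes $863 (running OOP $5,245.50). Insurer: $1,726 − $863 = $863.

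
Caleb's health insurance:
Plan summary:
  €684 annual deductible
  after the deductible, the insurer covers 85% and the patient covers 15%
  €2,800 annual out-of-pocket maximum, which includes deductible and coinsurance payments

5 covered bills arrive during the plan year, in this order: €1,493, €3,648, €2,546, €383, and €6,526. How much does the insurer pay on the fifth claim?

€5,547.10

Claim 1 (€1,493): €684 to deductible, leaving €809; patient's 15% is €121.35. Patient pays €805.35; OOP now €805.35. Plan pays €1,493 − €805.35 = €687.65.
Claim 2 (€3,648): 15% coinsurance on €3,648 = €547.20. Cost to patient: €547.20. OOP to date €1,352.55. Insurer: €3,648 − €547.20 = €3,100.80.
Claim 3 (€2,546): deductible already satisfied, so patient's share is 15% × €2,546 = €381.90. Patient owes €381.90 (running OOP €1,734.45). Plan pays €2,546 − €381.90 = €2,164.10.
Claim 4 (€383): deductible met; 15% of €383 = €57.45. Patient owes €57.45 (running OOP €1,791.90). Insurer: €383 − €57.45 = €325.55.
Claim 5 (€6,526): deductible already satisfied, so patient's share is 15% × €6,526 = €978.90. Cost to patient: €978.90. OOP to date €2,770.80. Plan pays €6,526 − €978.90 = €5,547.10.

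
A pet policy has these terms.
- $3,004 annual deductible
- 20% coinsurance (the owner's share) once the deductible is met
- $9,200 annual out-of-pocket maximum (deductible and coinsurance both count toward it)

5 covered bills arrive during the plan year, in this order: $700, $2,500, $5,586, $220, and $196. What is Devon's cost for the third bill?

Claim 1 ($700): all of it applies to the deductible. Owner owes $700 (running OOP $700).
Claim 2 ($2,500): $2,304 to deductible, leaving $196; owner's 20% is $39.20. Owner owes $2,343.20 (running OOP $3,043.20).
Claim 3 ($5,586): deductible already satisfied, so owner's share is 20% × $5,586 = $1,117.20. Owner pays $1,117.20; OOP now $4,160.40.

$1,117.20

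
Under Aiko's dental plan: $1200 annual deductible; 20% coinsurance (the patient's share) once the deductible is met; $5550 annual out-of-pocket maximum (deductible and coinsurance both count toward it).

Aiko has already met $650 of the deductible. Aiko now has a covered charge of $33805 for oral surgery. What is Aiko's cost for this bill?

$650 of the $1200 deductible is already met, leaving $550.
After the $550 deductible portion, $33805 − $550 = $33255 is subject to coinsurance.
20% of $33255 = $6651 falls to the patient.
That puts the patient's cost at $550 + $6651 = $7201 before any cap.
That would bring total out-of-pocket to $7851, past the $5550 cap. The patient is capped at $5550 − $650 = $4900 on this claim.

$4900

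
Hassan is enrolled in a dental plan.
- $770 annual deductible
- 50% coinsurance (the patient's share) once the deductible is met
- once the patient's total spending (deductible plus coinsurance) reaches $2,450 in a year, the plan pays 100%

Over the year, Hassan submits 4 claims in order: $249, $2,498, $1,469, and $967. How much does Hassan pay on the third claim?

Claim 1 — $249: entire amount goes to the deductible. Cost to patient: $249. OOP to date $249.
Claim 2 — $2,498: $521 finishes the deductible; $1,977 goes to coinsurance; coinsurance $1,977 × 50% = $988.50. Cost to patient: $1,509.50. OOP to date $1,758.50.
Claim 3 — $1,469: 50% coinsurance on $1,469 = $734.50. Adding that to $1,758.50 gives $2,493, past the $2,450 cap; patient pays only $2,450 − $1,758.50 = $691.50.

$691.50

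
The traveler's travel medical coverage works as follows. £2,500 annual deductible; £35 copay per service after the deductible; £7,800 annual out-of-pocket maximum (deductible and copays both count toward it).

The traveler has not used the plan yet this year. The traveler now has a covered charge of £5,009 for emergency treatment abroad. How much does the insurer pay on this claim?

Deductible not yet touched, so the first £2,500 of the bill goes to the deductible.
The remaining £2,509 (= £5,009 − £2,500) moves to the copay.
Copay on this service: £35.
Traveler responsibility before any cap: £2,500 + £35 = £2,535.
Total out-of-pocket so far would be £0 + £2,535 = £2,535, below the £7,800 cap — no reduction.
The plan picks up £5,009 − £2,535 = £2,474.

£2,474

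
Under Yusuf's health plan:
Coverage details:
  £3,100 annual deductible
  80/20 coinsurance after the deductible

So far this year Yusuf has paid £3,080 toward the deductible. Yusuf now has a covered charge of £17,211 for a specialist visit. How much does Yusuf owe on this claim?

£3,458.20

Remaining deductible: £3,100 − £3,080 = £20.
The remaining £17,191 (= £17,211 − £20) moves to coinsurance.
Coinsurance: £17,191 × 20% = £3,438.20.
That puts the patient's cost at £20 + £3,438.20 = £3,458.20.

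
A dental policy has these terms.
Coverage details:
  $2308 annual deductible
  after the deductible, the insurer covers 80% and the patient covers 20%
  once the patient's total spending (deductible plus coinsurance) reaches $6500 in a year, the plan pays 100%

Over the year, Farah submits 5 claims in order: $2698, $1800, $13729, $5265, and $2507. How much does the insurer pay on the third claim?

$10983.20

Claim 1 ($2698): $2308 finishes the deductible; $390 goes to coinsurance; 20% of $390 = $78. Patient owes $2386 (running OOP $2386). Plan pays $2698 − $2386 = $312.
Claim 2 ($1800): deductible met; 20% of $1800 = $360. Patient owes $360 (running OOP $2746). Insurer: $1800 − $360 = $1440.
Claim 3 ($13729): deductible already satisfied, so patient's share is 20% × $13729 = $2745.80. Patient pays $2745.80; OOP now $5491.80. Insurer: $13729 − $2745.80 = $10983.20.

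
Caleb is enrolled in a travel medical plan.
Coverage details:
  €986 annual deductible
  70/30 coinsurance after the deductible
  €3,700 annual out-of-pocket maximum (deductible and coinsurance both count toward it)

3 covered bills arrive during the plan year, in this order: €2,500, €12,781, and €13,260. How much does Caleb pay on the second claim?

#1 (€2,500): €986 finishes the deductible; €1,514 goes to coinsurance; coinsurance €1,514 × 30% = €454.20. Traveler owes €1,440.20 (running OOP €1,440.20).
#2 (€12,781): 30% coinsurance on €12,781 = €3,834.30. That would push OOP to €5,274.50, over the €3,700 cap, so traveler pays €3,700 − €1,440.20 = €2,259.80.

€2,259.80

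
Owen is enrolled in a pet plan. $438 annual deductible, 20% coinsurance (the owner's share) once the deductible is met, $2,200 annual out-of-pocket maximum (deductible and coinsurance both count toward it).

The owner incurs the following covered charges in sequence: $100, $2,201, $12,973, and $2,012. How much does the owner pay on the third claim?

#1 ($100): fully absorbed by the deductible. Owner pays $100; OOP now $100.
#2 ($2,201): deductible takes $338, $1,863 remains; owner's 20% is $372.60. Owner pays $710.60; OOP now $810.60.
#3 ($12,973): deductible met; 20% of $12,973 = $2,594.60. Adding that to $810.60 gives $3,405.20, past the $2,200 cap; owner pays only $2,200 − $810.60 = $1,389.40.

$1,389.40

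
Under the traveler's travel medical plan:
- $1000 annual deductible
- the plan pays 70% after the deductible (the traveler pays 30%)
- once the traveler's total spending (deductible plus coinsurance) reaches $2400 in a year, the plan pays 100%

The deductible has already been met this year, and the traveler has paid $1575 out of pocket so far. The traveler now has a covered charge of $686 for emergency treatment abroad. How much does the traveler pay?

With the deductible met, the entire $686 is subject to coinsurance.
Traveler's 30% share of $686 is $205.80.
Cumulative spending $1575 + $205.80 = $1780.80 stays under the $2400 maximum.

$205.80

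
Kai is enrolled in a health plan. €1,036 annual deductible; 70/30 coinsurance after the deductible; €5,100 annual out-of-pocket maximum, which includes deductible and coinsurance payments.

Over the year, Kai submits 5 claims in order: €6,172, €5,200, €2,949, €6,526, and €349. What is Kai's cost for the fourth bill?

€78.50

Claim 1 (€6,172): deductible takes €1,036, €5,136 remains; 30% of €5,136 = €1,540.80. Patient owes €2,576.80 (running OOP €2,576.80).
Claim 2 (€5,200): 30% coinsurance on €5,200 = €1,560. Patient owes €1,560 (running OOP €4,136.80).
Claim 3 (€2,949): 30% coinsurance on €2,949 = €884.70. Cost to patient: €884.70. OOP to date €5,021.50.
Claim 4 (€6,526): deductible already satisfied, so patient's share is 30% × €6,526 = €1,957.80. That would push OOP to €6,979.30, over the €5,100 cap, so patient pays €5,100 − €5,021.50 = €78.50.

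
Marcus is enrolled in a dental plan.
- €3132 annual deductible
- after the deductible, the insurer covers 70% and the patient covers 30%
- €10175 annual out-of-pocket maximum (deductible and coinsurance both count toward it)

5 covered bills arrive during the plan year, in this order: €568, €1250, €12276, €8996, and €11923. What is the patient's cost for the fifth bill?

€1055.60

Claim 1 (€568): fully absorbed by the deductible. Patient owes €568 (running OOP €568).
Claim 2 (€1250): fully absorbed by the deductible. Patient owes €1250 (running OOP €1818).
Claim 3 (€12276): €1314 finishes the deductible; €10962 goes to coinsurance; patient's 30% is €3288.60. Patient owes €4602.60 (running OOP €6420.60).
Claim 4 (€8996): deductible met; 30% of €8996 = €2698.80. Cost to patient: €2698.80. OOP to date €9119.40.
Claim 5 (€11923): deductible met; 30% of €11923 = €3576.90. Adding that to €9119.40 gives €12696.30, past the €10175 cap; patient pays only €10175 − €9119.40 = €1055.60.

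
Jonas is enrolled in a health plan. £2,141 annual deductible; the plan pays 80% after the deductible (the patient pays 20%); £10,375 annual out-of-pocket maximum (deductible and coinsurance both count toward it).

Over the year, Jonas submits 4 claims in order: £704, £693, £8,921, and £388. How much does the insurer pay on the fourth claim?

Claim 1 (£704): all of it applies to the deductible. Cost to patient: £704. OOP to date £704. Plan pays £704 − £704 = £0.
Claim 2 (£693): fully absorbed by the deductible. Patient pays £693; OOP now £1,397. Insurer: £693 − £693 = £0.
Claim 3 (£8,921): deductible takes £744, £8,177 remains; patient's 20% is £1,635.40. Cost to patient: £2,379.40. OOP to date £3,776.40. Plan pays £8,921 − £2,379.40 = £6,541.60.
Claim 4 (£388): 20% coinsurance on £388 = £77.60. Patient pays £77.60; OOP now £3,854. Plan pays £388 − £77.60 = £310.40.

£310.40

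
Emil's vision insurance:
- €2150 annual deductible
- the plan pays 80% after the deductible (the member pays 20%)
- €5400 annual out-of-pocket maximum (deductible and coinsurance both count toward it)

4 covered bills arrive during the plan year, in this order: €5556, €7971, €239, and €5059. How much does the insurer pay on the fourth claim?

€4132.20

Claim 1 (€5556): €2150 to deductible, leaving €3406; coinsurance €3406 × 20% = €681.20. Cost to member: €2831.20. OOP to date €2831.20. Insurer: €5556 − €2831.20 = €2724.80.
Claim 2 (€7971): deductible met; 20% of €7971 = €1594.20. Member pays €1594.20; OOP now €4425.40. Insurer: €7971 − €1594.20 = €6376.80.
Claim 3 (€239): deductible already satisfied, so member's share is 20% × €239 = €47.80. Member pays €47.80; OOP now €4473.20. Plan pays €239 − €47.80 = €191.20.
Claim 4 (€5059): 20% coinsurance on €5059 = €1011.80. Adding that to €4473.20 gives €5485, past the €5400 cap; member pays only €5400 − €4473.20 = €926.80. Plan pays €5059 − €926.80 = €4132.20.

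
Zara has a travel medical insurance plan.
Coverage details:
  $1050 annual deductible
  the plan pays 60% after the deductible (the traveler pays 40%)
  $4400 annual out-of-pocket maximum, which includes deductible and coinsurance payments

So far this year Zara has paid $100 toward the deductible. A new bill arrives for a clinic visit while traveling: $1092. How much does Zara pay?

$1006.80

Deductible still to meet: $1050 − $100 = $950.
That leaves $1092 − $950 = $142 for coinsurance.
Coinsurance: $142 × 40% = $56.80.
So the traveler owes $950 + $56.80 = $1006.80 before any cap.
Year-to-date out-of-pocket becomes $100 + $1006.80 = $1106.80, still under the $4400 maximum, so no cap applies.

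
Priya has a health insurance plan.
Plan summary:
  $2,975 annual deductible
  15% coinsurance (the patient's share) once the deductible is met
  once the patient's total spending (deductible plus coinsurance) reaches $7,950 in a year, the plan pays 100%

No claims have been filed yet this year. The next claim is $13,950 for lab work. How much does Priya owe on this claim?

$4,621.25

Nothing has been paid toward the $2,975 deductible, so the first $2,975 of this charge is applied there.
The remaining $10,975 (= $13,950 − $2,975) moves to coinsurance.
15% of $10,975 = $1,646.25 falls to the patient.
That puts the patient's cost at $2,975 + $1,646.25 = $4,621.25 before any cap.
Year-to-date out-of-pocket becomes $0 + $4,621.25 = $4,621.25, still under the $7,950 maximum, so no cap applies.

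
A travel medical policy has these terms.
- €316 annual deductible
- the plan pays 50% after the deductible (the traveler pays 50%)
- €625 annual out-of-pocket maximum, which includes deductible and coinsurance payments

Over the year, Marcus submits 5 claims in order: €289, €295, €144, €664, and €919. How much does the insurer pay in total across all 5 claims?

Claim 1 (€289): entire amount goes to the deductible. Traveler owes €289 (running OOP €289). Plan pays €289 − €289 = €0.
Claim 2 (€295): €27 finishes the deductible; €268 goes to coinsurance; traveler's 50% is €134. Traveler owes €161 (running OOP €450). Plan pays €295 − €161 = €134.
Claim 3 (€144): deductible already satisfied, so traveler's share is 50% × €144 = €72. Cost to traveler: €72. OOP to date €522. Insurer: €144 − €72 = €72.
Claim 4 (€664): deductible already satisfied, so traveler's share is 50% × €664 = €332. Adding that to €522 gives €854, past the €625 cap; traveler pays only €625 − €522 = €103. Plan pays €664 − €103 = €561.
Claim 5 (€919): 50% coinsurance on €919 = €459.50. That would push OOP to €1084.50, over the €625 cap, so traveler pays €625 − €625 = €0. Plan pays €919 − €0 = €919.
Insurer total = bills − traveler's total = €2311 − €625 = €1686.

€1686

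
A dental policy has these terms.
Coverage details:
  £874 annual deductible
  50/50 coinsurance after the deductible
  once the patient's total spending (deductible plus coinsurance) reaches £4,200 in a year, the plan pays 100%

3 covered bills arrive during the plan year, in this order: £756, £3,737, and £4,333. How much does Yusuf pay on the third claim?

£1,516.50

Claim 1 (£756): entire amount goes to the deductible. Cost to patient: £756. OOP to date £756.
Claim 2 (£3,737): £118 to deductible, leaving £3,619; 50% of £3,619 = £1,809.50. Patient pays £1,927.50; OOP now £2,683.50.
Claim 3 (£4,333): 50% coinsurance on £4,333 = £2,166.50. Adding that to £2,683.50 gives £4,850, past the £4,200 cap; patient pays only £4,200 − £2,683.50 = £1,516.50.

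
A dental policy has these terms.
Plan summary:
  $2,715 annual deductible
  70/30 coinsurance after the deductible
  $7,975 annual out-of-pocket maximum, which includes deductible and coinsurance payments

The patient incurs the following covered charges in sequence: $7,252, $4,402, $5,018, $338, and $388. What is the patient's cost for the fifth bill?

$116.40

#1 ($7,252): deductible takes $2,715, $4,537 remains; coinsurance $4,537 × 30% = $1,361.10. Cost to patient: $4,076.10. OOP to date $4,076.10.
#2 ($4,402): deductible met; 30% of $4,402 = $1,320.60. Patient pays $1,320.60; OOP now $5,396.70.
#3 ($5,018): deductible already satisfied, so patient's share is 30% × $5,018 = $1,505.40. Patient owes $1,505.40 (running OOP $6,902.10).
#4 ($338): deductible already satisfied, so patient's share is 30% × $338 = $101.40. Patient owes $101.40 (running OOP $7,003.50).
#5 ($388): deductible met; 30% of $388 = $116.40. Patient owes $116.40 (running OOP $7,119.90).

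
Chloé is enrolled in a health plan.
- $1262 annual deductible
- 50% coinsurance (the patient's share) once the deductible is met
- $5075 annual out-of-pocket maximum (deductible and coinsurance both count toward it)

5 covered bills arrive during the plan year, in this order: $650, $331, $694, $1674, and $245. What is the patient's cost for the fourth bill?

#1 ($650): all of it applies to the deductible. Cost to patient: $650. OOP to date $650.
#2 ($331): fully absorbed by the deductible. Cost to patient: $331. OOP to date $981.
#3 ($694): $281 finishes the deductible; $413 goes to coinsurance; patient's 50% is $206.50. Patient owes $487.50 (running OOP $1468.50).
#4 ($1674): deductible already satisfied, so patient's share is 50% × $1674 = $837. Patient pays $837; OOP now $2305.50.

$837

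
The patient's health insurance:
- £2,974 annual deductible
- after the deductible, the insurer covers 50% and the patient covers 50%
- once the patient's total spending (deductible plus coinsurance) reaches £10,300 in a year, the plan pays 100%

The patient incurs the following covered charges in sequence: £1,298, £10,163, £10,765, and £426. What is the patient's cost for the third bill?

£3,082.50

#1 (£1,298): all of it applies to the deductible. Patient pays £1,298; OOP now £1,298.
#2 (£10,163): £1,676 to deductible, leaving £8,487; coinsurance £8,487 × 50% = £4,243.50. Patient owes £5,919.50 (running OOP £7,217.50).
#3 (£10,765): deductible already satisfied, so patient's share is 50% × £10,765 = £5,382.50. Adding that to £7,217.50 gives £12,600, past the £10,300 cap; patient pays only £10,300 − £7,217.50 = £3,082.50.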